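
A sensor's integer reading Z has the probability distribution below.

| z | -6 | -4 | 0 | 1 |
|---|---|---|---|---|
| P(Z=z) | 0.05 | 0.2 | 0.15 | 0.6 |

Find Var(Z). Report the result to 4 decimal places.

E[Z] = (-6)(0.05) + (-4)(0.2) + (0)(0.15) + (1)(0.6) = -0.5
E[Z²] = (-6)²(0.05) + (-4)²(0.2) + (0)²(0.15) + (1)²(0.6) = 5.6
Var(Z) = E[Z²] − (E[Z])² = 5.6 − (-0.5)² = 5.35

5.3500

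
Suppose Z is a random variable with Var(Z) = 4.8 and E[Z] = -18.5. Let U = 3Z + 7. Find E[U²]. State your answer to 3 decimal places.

2395.450

E[3Z + 7] = 3·-18.5 + 7 = -48.5
Var(3Z + 7) = (3)²·4.8 = 43.2
E[U²] = Var(U) + (E[U])² = 43.2 + (-48.5)² = 2395.45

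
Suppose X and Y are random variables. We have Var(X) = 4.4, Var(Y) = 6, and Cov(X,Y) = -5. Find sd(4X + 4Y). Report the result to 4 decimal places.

Var(4X + 4Y) = (4)²·Var(X) + (4)²·Var(Y) + 2·(4)·(4)·Cov(X,Y)
= 16·4.4 + 16·6 + 32·-5 = 6.4
sd(4X + 4Y) = √6.4 ≈ 2.5298

2.5298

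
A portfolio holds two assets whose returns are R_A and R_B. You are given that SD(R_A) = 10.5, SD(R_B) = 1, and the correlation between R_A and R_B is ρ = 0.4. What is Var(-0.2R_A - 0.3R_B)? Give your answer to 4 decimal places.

Var(R_A) = (10.5)² = 110.25;  Var(R_B) = (1)² = 1
Cov(R_A,R_B) = ρ·SD(R_A)·SD(R_B) = 0.4·10.5·1 = 4.2
Var(-0.2R_A - 0.3R_B) = (-0.2)²·Var(R_A) + (-0.3)²·Var(R_B) + 2·(-0.2)·(-0.3)·Cov(R_A,R_B)
= 0.04·110.25 + 0.09·1 + 0.12·4.2 = 5.004

5.0040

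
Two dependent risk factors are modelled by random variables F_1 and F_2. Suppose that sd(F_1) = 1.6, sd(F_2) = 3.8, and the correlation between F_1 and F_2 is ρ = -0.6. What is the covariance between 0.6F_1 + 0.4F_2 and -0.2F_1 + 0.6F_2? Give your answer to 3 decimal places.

Var(F_1) = (1.6)² = 2.56;  Var(F_2) = (3.8)² = 14.44
Cov(F_1,F_2) = ρ·sd(F_1)·sd(F_2) = -0.6·1.6·3.8 = -3.648
Cov(0.6F_1 + 0.4F_2, -0.2F_1 + 0.6F_2) = (0.6)(-0.2)Var(F_1) + (0.4)(0.6)Var(F_2) + [(0.6)(0.6) + (0.4)(-0.2)]Cov(F_1,F_2)
= -0.12·2.56 + 0.24·14.44 + 0.28·-3.648 = 2.13696

2.137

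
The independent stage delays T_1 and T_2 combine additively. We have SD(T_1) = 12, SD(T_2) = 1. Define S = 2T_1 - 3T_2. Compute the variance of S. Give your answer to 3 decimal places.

585.000

Var(T_1) = 144, Var(T_2) = 1
By independence, Var(S) = (2)²Var(T_1) + (-3)²Var(T_2)
= (2)²·144 + (-3)²·1 = 585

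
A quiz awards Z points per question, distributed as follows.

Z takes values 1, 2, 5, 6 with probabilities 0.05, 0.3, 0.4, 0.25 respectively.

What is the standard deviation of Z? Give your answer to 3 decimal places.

1.740

E[Z] = (1)(0.05) + (2)(0.3) + (5)(0.4) + (6)(0.25) = 4.15
E[Z²] = (1)²(0.05) + (2)²(0.3) + (5)²(0.4) + (6)²(0.25) = 20.25
Var(Z) = E[Z²] − (E[Z])² = 20.25 − (4.15)² = 3.0275
σ(Z) = √3.0275 ≈ 1.740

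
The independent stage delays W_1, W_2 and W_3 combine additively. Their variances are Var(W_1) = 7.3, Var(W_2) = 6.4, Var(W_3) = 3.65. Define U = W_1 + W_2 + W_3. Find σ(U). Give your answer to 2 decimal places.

4.17

By independence, Var(U) = (1)²Var(W_1) + (1)²Var(W_2) + (1)²Var(W_3)
= (1)²·7.3 + (1)²·6.4 + (1)²·3.65 = 17.35
σ(U) = √17.35 ≈ 4.17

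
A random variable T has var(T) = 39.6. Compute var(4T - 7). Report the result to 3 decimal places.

var(4T - 7) = (4)²·var(T) = 16·39.6 = 633.6

633.600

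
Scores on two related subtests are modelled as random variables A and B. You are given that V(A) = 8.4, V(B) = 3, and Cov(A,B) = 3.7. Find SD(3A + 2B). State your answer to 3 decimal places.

V(3A + 2B) = (3)²·V(A) + (2)²·V(B) + 2·(3)·(2)·Cov(A,B)
= 9·8.4 + 4·3 + 12·3.7 = 132
SD(3A + 2B) = √132 ≈ 11.489

11.489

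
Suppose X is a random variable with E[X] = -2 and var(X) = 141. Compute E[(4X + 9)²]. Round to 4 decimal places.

E[4X + 9] = 4·-2 + 9 = 1
var(4X + 9) = (4)²·141 = 2256
E[(4X + 9)²] = var((4X + 9)) + (E[(4X + 9)])² = 2256 + (1)² = 2257

2257.0000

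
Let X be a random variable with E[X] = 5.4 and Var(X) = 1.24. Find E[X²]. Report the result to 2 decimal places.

E[X²] = Var(X) + (E[X])² = 1.24 + (5.4)² = 30.4

30.40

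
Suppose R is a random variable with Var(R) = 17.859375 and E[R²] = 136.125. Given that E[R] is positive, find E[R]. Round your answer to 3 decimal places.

10.875

(E[R])² = E[R²] − Var(R) = 136.125 − 17.859375 = 118.265625
E[R] = √118.265625 = 10.875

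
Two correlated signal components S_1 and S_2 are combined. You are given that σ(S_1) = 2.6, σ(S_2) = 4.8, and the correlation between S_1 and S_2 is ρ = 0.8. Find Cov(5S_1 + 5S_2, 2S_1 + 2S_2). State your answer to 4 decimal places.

Var(S_1) = (2.6)² = 6.76;  Var(S_2) = (4.8)² = 23.04
Cov(S_1,S_2) = ρ·σ(S_1)·σ(S_2) = 0.8·2.6·4.8 = 9.984
Cov(5S_1 + 5S_2, 2S_1 + 2S_2) = (5)(2)Var(S_1) + (5)(2)Var(S_2) + [(5)(2) + (5)(2)]Cov(S_1,S_2)
= 10·6.76 + 10·23.04 + 20·9.984 = 497.68

497.6800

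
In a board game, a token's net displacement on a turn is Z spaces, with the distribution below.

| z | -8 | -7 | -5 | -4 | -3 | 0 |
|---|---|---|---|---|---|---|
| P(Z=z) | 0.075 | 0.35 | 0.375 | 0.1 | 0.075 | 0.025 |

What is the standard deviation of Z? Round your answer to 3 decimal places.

1.673

E[Z] = (-8)(0.075) + (-7)(0.35) + (-5)(0.375) + (-4)(0.1) + (-3)(0.075) + (0)(0.025) = -5.55
E[Z²] = (-8)²(0.075) + (-7)²(0.35) + (-5)²(0.375) + (-4)²(0.1) + (-3)²(0.075) + (0)²(0.025) = 33.6
var(Z) = E[Z²] − (E[Z])² = 33.6 − (-5.55)² = 2.7975
σ(Z) = √2.7975 ≈ 1.673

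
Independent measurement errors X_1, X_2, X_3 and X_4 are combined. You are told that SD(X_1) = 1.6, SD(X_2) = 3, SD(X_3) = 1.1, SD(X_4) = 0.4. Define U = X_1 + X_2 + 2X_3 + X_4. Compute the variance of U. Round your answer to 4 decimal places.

var(X_1) = 2.56, var(X_2) = 9, var(X_3) = 1.21, var(X_4) = 0.16
By independence, var(U) = (1)²var(X_1) + (1)²var(X_2) + (2)²var(X_3) + (1)²var(X_4)
= (1)²·2.56 + (1)²·9 + (2)²·1.21 + (1)²·0.16 = 16.56

16.5600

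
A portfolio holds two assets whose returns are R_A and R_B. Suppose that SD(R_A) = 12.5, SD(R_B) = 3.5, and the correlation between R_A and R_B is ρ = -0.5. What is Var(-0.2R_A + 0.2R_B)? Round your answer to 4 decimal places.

Var(R_A) = (12.5)² = 156.25;  Var(R_B) = (3.5)² = 12.25
Cov(R_A,R_B) = ρ·SD(R_A)·SD(R_B) = -0.5·12.5·3.5 = -21.875
Var(-0.2R_A + 0.2R_B) = (-0.2)²·Var(R_A) + (0.2)²·Var(R_B) + 2·(-0.2)·(0.2)·Cov(R_A,R_B)
= 0.04·156.25 + 0.04·12.25 + -0.08·-21.875 = 8.49

8.4900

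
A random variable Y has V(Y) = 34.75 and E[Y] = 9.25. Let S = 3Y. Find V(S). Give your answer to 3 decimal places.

V(3Y) = (3)²·V(Y) = 9·34.75 = 312.75

312.750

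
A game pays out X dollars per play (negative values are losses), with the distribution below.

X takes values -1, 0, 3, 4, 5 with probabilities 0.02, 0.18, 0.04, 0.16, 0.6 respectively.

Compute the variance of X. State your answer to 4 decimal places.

E[X] = (-1)(0.02) + (0)(0.18) + (3)(0.04) + (4)(0.16) + (5)(0.6) = 3.74
E[X²] = (-1)²(0.02) + (0)²(0.18) + (3)²(0.04) + (4)²(0.16) + (5)²(0.6) = 17.94
Var(X) = E[X²] − (E[X])² = 17.94 − (3.74)² = 3.9524

3.9524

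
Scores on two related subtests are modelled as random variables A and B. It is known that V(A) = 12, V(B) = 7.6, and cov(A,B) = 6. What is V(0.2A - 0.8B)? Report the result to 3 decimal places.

3.424

V(0.2A - 0.8B) = (0.2)²·V(A) + (-0.8)²·V(B) + 2·(0.2)·(-0.8)·cov(A,B)
= 0.04·12 + 0.64·7.6 + -0.32·6 = 3.424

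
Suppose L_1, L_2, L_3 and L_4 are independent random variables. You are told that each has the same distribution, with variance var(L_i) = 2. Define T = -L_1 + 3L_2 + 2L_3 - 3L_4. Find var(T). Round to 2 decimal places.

46.00

By independence, var(T) = (-1)²var(L_1) + (3)²var(L_2) + (2)²var(L_3) + (-3)²var(L_4)
= (-1)²·2 + (3)²·2 + (2)²·2 + (-3)²·2 = 46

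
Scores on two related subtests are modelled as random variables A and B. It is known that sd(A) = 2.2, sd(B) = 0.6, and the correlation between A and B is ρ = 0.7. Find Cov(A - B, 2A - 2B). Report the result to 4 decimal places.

Var(A) = (2.2)² = 4.84;  Var(B) = (0.6)² = 0.36
Cov(A,B) = ρ·sd(A)·sd(B) = 0.7·2.2·0.6 = 0.924
Cov(A - B, 2A - 2B) = (1)(2)Var(A) + (-1)(-2)Var(B) + [(1)(-2) + (-1)(2)]Cov(A,B)
= 2·4.84 + 2·0.36 + -4·0.924 = 6.704

6.7040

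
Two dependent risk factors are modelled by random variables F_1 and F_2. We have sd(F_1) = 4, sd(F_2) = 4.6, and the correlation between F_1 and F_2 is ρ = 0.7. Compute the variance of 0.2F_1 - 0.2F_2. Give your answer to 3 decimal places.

var(F_1) = (4)² = 16;  var(F_2) = (4.6)² = 21.16
Cov(F_1,F_2) = ρ·sd(F_1)·sd(F_2) = 0.7·4·4.6 = 12.88
var(0.2F_1 - 0.2F_2) = (0.2)²·var(F_1) + (-0.2)²·var(F_2) + 2·(0.2)·(-0.2)·Cov(F_1,F_2)
= 0.04·16 + 0.04·21.16 + -0.08·12.88 = 0.456

0.456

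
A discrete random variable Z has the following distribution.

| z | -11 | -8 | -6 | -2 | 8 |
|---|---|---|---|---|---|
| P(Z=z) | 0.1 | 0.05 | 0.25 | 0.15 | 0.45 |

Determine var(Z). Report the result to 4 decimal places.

53.6100

E[Z] = (-11)(0.1) + (-8)(0.05) + (-6)(0.25) + (-2)(0.15) + (8)(0.45) = 0.3
E[Z²] = (-11)²(0.1) + (-8)²(0.05) + (-6)²(0.25) + (-2)²(0.15) + (8)²(0.45) = 53.7
var(Z) = E[Z²] − (E[Z])² = 53.7 − (0.3)² = 53.61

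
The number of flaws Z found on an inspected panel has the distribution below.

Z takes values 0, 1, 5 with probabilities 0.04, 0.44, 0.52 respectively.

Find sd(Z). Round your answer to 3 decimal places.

2.049

E[Z] = (0)(0.04) + (1)(0.44) + (5)(0.52) = 3.04
E[Z²] = (0)²(0.04) + (1)²(0.44) + (5)²(0.52) = 13.44
Var(Z) = E[Z²] − (E[Z])² = 13.44 − (3.04)² = 4.1984
sd(Z) = √4.1984 ≈ 2.049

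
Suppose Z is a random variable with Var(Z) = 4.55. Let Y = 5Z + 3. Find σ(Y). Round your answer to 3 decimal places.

Var(5Z + 3) = (5)²·4.55 = 113.75
σ(Y) = √113.75 ≈ 10.665

10.665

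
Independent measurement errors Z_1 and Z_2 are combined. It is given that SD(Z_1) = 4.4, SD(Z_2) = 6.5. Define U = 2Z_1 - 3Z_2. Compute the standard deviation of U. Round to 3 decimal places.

var(Z_1) = 19.36, var(Z_2) = 42.25
By independence, var(U) = (2)²var(Z_1) + (-3)²var(Z_2)
= (2)²·19.36 + (-3)²·42.25 = 457.69
SD(U) = √457.69 ≈ 21.394

21.394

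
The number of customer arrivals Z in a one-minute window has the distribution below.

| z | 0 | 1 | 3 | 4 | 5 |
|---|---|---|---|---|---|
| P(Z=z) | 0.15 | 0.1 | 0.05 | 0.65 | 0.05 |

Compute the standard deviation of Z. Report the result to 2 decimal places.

E[Z] = (0)(0.15) + (1)(0.1) + (3)(0.05) + (4)(0.65) + (5)(0.05) = 3.1
E[Z²] = (0)²(0.15) + (1)²(0.1) + (3)²(0.05) + (4)²(0.65) + (5)²(0.05) = 12.2
Var(Z) = E[Z²] − (E[Z])² = 12.2 − (3.1)² = 2.59
SD(Z) = √2.59 ≈ 1.61

1.61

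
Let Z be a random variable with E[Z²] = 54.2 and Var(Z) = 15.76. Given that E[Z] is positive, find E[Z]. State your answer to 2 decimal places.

6.20

(E[Z])² = E[Z²] − Var(Z) = 54.2 − 15.76 = 38.44
E[Z] = √38.44 = 6.2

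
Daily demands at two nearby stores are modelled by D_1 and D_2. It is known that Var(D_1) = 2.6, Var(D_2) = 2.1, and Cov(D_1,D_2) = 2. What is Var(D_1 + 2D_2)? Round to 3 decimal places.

Var(D_1 + 2D_2) = (1)²·Var(D_1) + (2)²·Var(D_2) + 2·(1)·(2)·Cov(D_1,D_2)
= 1·2.6 + 4·2.1 + 4·2 = 19

19.000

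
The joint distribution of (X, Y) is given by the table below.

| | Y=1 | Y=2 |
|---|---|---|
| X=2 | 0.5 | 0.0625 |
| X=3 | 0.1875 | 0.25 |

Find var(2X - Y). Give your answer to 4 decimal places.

E[X] = 2.4375,  E[Y] = 1.3125,  E[XY] = 3.3125
var(X) = 6.1875 − (2.4375)² = 0.24609375;  var(Y) = 1.9375 − (1.3125)² = 0.21484375
Cov(X,Y) = 3.3125 − (2.4375)(1.3125) = 0.11328125
var(2X - Y) = (2)²·0.24609375 + (-1)²·0.21484375 + 2·(2)·(-1)·0.11328125 = 0.74609375

0.7461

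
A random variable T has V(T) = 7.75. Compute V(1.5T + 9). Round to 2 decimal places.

17.44

V(1.5T + 9) = (1.5)²·V(T) = 2.25·7.75 = 17.4375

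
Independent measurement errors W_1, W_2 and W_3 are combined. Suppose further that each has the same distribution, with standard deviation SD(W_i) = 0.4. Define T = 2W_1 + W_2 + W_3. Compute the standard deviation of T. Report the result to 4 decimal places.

0.9798

var(W_i) = (0.4)² = 0.16
By independence, var(T) = (2)²var(W_1) + (1)²var(W_2) + (1)²var(W_3)
= (2)²·0.16 + (1)²·0.16 + (1)²·0.16 = 0.96
SD(T) = √0.96 ≈ 0.9798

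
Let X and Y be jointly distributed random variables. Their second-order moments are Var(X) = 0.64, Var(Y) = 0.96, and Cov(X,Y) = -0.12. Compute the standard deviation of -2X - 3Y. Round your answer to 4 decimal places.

Var(-2X - 3Y) = (-2)²·Var(X) + (-3)²·Var(Y) + 2·(-2)·(-3)·Cov(X,Y)
= 4·0.64 + 9·0.96 + 12·-0.12 = 9.76
SD(-2X - 3Y) = √9.76 ≈ 3.1241

3.1241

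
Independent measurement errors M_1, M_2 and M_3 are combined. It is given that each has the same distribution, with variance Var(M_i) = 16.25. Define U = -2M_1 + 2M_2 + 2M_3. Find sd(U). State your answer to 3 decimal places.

By independence, Var(U) = (-2)²Var(M_1) + (2)²Var(M_2) + (2)²Var(M_3)
= (-2)²·16.25 + (2)²·16.25 + (2)²·16.25 = 195
sd(U) = √195 ≈ 13.964

13.964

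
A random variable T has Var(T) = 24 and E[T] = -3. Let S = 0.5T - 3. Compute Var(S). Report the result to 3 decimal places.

Var(0.5T - 3) = (0.5)²·Var(T) = 0.25·24 = 6

6.000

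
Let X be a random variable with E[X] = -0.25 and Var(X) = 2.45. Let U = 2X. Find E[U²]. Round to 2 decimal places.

E[2X] = 2·-0.25 = -0.5
Var(2X) = (2)²·2.45 = 9.8
E[U²] = Var(U) + (E[U])² = 9.8 + (-0.5)² = 10.05

10.05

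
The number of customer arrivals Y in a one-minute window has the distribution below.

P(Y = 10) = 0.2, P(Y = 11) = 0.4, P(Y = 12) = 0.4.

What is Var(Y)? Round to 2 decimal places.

0.56

E[Y] = (10)(0.2) + (11)(0.4) + (12)(0.4) = 11.2
E[Y²] = (10)²(0.2) + (11)²(0.4) + (12)²(0.4) = 126
Var(Y) = E[Y²] − (E[Y])² = 126 − (11.2)² = 0.56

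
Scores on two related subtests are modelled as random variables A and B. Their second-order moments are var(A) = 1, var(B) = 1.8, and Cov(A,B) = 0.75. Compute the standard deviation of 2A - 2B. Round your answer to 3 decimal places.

2.280

var(2A - 2B) = (2)²·var(A) + (-2)²·var(B) + 2·(2)·(-2)·Cov(A,B)
= 4·1 + 4·1.8 + -8·0.75 = 5.2
σ(2A - 2B) = √5.2 ≈ 2.280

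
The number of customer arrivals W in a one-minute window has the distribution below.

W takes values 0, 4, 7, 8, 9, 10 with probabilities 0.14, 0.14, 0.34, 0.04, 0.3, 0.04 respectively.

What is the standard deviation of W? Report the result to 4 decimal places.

E[W] = (0)(0.14) + (4)(0.14) + (7)(0.34) + (8)(0.04) + (9)(0.3) + (10)(0.04) = 6.36
E[W²] = (0)²(0.14) + (4)²(0.14) + (7)²(0.34) + (8)²(0.04) + (9)²(0.3) + (10)²(0.04) = 49.76
V(W) = E[W²] − (E[W])² = 49.76 − (6.36)² = 9.3104
σ(W) = √9.3104 ≈ 3.0513

3.0513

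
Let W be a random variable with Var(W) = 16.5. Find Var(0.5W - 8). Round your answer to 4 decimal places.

4.1250

Var(0.5W - 8) = (0.5)²·Var(W) = 0.25·16.5 = 4.125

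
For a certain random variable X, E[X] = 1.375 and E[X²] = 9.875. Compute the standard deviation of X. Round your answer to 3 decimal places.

2.826

var(X) = 9.875 − (1.375)² = 7.984375
SD(X) = √7.984375 ≈ 2.826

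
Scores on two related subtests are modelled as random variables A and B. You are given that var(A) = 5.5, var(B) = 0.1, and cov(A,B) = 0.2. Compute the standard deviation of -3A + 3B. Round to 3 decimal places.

6.841

var(-3A + 3B) = (-3)²·var(A) + (3)²·var(B) + 2·(-3)·(3)·cov(A,B)
= 9·5.5 + 9·0.1 + -18·0.2 = 46.8
SD(-3A + 3B) = √46.8 ≈ 6.841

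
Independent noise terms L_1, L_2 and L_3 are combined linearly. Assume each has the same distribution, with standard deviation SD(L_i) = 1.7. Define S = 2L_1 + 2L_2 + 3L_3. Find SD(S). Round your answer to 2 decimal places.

var(L_i) = (1.7)² = 2.89
By independence, var(S) = (2)²var(L_1) + (2)²var(L_2) + (3)²var(L_3)
= (2)²·2.89 + (2)²·2.89 + (3)²·2.89 = 49.13
SD(S) = √49.13 ≈ 7.01

7.01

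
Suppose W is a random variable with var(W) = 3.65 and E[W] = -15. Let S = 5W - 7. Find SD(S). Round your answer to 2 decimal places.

var(5W - 7) = (5)²·3.65 = 91.25
SD(S) = √91.25 ≈ 9.55

9.55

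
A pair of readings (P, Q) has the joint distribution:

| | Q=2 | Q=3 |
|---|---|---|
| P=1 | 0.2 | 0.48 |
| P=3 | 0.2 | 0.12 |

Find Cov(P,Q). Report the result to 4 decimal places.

E[P] = 1.64,  E[Q] = 2.6
E[PQ] = 4.12
Cov(P,Q) = E[PQ] − E[P]E[Q] = 4.12 − (1.64)(2.6) = -0.144

-0.1440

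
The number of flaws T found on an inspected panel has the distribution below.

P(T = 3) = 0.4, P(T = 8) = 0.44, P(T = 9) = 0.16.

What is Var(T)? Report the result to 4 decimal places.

E[T] = (3)(0.4) + (8)(0.44) + (9)(0.16) = 6.16
E[T²] = (3)²(0.4) + (8)²(0.44) + (9)²(0.16) = 44.72
Var(T) = E[T²] − (E[T])² = 44.72 − (6.16)² = 6.7744

6.7744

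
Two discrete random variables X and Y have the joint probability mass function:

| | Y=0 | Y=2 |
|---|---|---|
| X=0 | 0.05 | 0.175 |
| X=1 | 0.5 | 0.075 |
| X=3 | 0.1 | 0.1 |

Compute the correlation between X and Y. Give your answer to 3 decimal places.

E[X] = 1.175,  E[Y] = 0.7
E[XY] = 0.75
Cov(X,Y) = E[XY] − E[X]E[Y] = 0.75 − (1.175)(0.7) = -0.0725
Var(X) = 0.994375,  Var(Y) = 0.91
ρ = -0.0725 / √(0.994375·0.91) ≈ -0.076

-0.076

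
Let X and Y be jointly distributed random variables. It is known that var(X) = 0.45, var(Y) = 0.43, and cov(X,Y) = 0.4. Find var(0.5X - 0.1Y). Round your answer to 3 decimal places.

var(0.5X - 0.1Y) = (0.5)²·var(X) + (-0.1)²·var(Y) + 2·(0.5)·(-0.1)·cov(X,Y)
= 0.25·0.45 + 0.01·0.43 + -0.1·0.4 = 0.0768

0.077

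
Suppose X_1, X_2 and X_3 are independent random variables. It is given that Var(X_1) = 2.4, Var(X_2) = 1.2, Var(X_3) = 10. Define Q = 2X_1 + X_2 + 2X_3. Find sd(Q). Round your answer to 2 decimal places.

By independence, Var(Q) = (2)²Var(X_1) + (1)²Var(X_2) + (2)²Var(X_3)
= (2)²·2.4 + (1)²·1.2 + (2)²·10 = 50.8
sd(Q) = √50.8 ≈ 7.13

7.13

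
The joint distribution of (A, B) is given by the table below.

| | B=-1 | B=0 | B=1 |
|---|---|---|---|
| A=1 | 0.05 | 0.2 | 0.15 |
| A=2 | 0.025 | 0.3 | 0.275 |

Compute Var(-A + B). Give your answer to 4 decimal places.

E[A] = 1.6,  E[B] = 0.35,  E[AB] = 0.6
Var(A) = 2.8 − (1.6)² = 0.24;  Var(B) = 0.5 − (0.35)² = 0.3775
Cov(A,B) = 0.6 − (1.6)(0.35) = 0.04
Var(-A + B) = (-1)²·0.24 + (1)²·0.3775 + 2·(-1)·(1)·0.04 = 0.5375

0.5375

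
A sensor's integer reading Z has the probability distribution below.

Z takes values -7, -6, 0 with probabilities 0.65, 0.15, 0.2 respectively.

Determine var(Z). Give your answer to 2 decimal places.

E[Z] = (-7)(0.65) + (-6)(0.15) + (0)(0.2) = -5.45
E[Z²] = (-7)²(0.65) + (-6)²(0.15) + (0)²(0.2) = 37.25
var(Z) = E[Z²] − (E[Z])² = 37.25 − (-5.45)² = 7.5475

7.55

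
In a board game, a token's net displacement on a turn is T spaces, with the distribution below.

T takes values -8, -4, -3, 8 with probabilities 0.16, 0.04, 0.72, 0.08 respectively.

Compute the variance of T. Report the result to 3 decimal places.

13.718

E[T] = (-8)(0.16) + (-4)(0.04) + (-3)(0.72) + (8)(0.08) = -2.96
E[T²] = (-8)²(0.16) + (-4)²(0.04) + (-3)²(0.72) + (8)²(0.08) = 22.48
Var(T) = E[T²] − (E[T])² = 22.48 − (-2.96)² = 13.7184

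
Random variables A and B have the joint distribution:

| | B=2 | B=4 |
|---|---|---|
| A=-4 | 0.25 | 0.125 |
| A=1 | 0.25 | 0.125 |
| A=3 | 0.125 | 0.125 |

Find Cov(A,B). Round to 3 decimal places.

0.281

E[A] = -0.375,  E[B] = 2.75
E[AB] = -0.75
Cov(A,B) = E[AB] − E[A]E[B] = -0.75 − (-0.375)(2.75) = 0.28125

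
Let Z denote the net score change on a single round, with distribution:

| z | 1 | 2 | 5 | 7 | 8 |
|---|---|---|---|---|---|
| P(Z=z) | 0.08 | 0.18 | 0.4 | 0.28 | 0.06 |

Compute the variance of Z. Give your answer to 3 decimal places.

E[Z] = (1)(0.08) + (2)(0.18) + (5)(0.4) + (7)(0.28) + (8)(0.06) = 4.88
E[Z²] = (1)²(0.08) + (2)²(0.18) + (5)²(0.4) + (7)²(0.28) + (8)²(0.06) = 28.36
V(Z) = E[Z²] − (E[Z])² = 28.36 − (4.88)² = 4.5456

4.546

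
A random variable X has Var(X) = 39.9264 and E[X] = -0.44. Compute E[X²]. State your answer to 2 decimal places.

40.12

E[X²] = Var(X) + (E[X])² = 39.9264 + (-0.44)² = 40.12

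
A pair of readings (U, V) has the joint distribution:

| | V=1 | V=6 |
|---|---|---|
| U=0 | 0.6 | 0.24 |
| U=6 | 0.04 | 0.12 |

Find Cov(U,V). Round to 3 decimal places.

E[U] = 0.96,  E[V] = 2.8
E[UV] = 4.56
Cov(U,V) = E[UV] − E[U]E[V] = 4.56 − (0.96)(2.8) = 1.872

1.872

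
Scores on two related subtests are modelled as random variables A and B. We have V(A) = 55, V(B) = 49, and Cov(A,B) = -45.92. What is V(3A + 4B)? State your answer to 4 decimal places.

V(3A + 4B) = (3)²·V(A) + (4)²·V(B) + 2·(3)·(4)·Cov(A,B)
= 9·55 + 16·49 + 24·-45.92 = 176.92

176.9200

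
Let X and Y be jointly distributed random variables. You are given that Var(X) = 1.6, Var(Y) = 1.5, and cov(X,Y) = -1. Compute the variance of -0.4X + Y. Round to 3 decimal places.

2.556

Var(-0.4X + Y) = (-0.4)²·Var(X) + (1)²·Var(Y) + 2·(-0.4)·(1)·cov(X,Y)
= 0.16·1.6 + 1·1.5 + -0.8·-1 = 2.556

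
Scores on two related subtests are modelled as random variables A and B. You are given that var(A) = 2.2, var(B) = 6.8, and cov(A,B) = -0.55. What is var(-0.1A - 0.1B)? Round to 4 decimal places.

0.0790

var(-0.1A - 0.1B) = (-0.1)²·var(A) + (-0.1)²·var(B) + 2·(-0.1)·(-0.1)·cov(A,B)
= 0.01·2.2 + 0.01·6.8 + 0.02·-0.55 = 0.079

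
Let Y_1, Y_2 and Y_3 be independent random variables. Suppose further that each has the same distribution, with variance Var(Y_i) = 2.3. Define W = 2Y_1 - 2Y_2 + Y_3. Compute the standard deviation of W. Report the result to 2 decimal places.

4.55

By independence, Var(W) = (2)²Var(Y_1) + (-2)²Var(Y_2) + (1)²Var(Y_3)
= (2)²·2.3 + (-2)²·2.3 + (1)²·2.3 = 20.7
σ(W) = √20.7 ≈ 4.55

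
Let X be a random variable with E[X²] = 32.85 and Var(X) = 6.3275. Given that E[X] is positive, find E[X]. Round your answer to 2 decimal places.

(E[X])² = E[X²] − Var(X) = 32.85 − 6.3275 = 26.5225
E[X] = √26.5225 = 5.15

5.15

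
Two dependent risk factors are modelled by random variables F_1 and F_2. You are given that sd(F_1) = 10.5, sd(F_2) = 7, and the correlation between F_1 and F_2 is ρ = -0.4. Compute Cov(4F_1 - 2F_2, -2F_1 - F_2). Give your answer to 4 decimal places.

Var(F_1) = (10.5)² = 110.25;  Var(F_2) = (7)² = 49
Cov(F_1,F_2) = ρ·sd(F_1)·sd(F_2) = -0.4·10.5·7 = -29.4
Cov(4F_1 - 2F_2, -2F_1 - F_2) = (4)(-2)Var(F_1) + (-2)(-1)Var(F_2) + [(4)(-1) + (-2)(-2)]Cov(F_1,F_2)
= -8·110.25 + 2·49 + 0·-29.4 = -784

-784.0000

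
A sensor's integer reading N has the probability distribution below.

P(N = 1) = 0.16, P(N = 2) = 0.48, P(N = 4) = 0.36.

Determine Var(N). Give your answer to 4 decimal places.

1.2864

E[N] = (1)(0.16) + (2)(0.48) + (4)(0.36) = 2.56
E[N²] = (1)²(0.16) + (2)²(0.48) + (4)²(0.36) = 7.84
Var(N) = E[N²] − (E[N])² = 7.84 − (2.56)² = 1.2864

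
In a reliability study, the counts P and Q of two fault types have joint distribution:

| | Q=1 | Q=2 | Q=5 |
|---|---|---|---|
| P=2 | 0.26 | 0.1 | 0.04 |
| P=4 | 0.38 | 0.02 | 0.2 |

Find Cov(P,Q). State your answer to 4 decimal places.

0.3440

E[P] = 3.2,  E[Q] = 2.08
E[PQ] = 7
Cov(P,Q) = E[PQ] − E[P]E[Q] = 7 − (3.2)(2.08) = 0.344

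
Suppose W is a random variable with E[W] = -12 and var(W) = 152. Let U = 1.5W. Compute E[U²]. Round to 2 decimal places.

E[1.5W] = 1.5·-12 = -18
var(1.5W) = (1.5)²·152 = 342
E[U²] = var(U) + (E[U])² = 342 + (-18)² = 666

666.00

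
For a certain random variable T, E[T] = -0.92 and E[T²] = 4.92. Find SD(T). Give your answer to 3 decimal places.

2.018

Var(T) = 4.92 − (-0.92)² = 4.0736
SD(T) = √4.0736 ≈ 2.018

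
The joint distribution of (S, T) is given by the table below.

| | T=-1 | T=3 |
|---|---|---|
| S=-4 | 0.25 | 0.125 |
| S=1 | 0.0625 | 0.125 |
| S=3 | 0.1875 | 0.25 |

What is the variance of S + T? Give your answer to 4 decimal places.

17.1250

E[S] = 0,  E[T] = 1,  E[ST] = 1.5
Var(S) = 10.125 − (0)² = 10.125;  Var(T) = 5 − (1)² = 4
Cov(S,T) = 1.5 − (0)(1) = 1.5
Var(S + T) = (1)²·10.125 + (1)²·4 + 2·(1)·(1)·1.5 = 17.125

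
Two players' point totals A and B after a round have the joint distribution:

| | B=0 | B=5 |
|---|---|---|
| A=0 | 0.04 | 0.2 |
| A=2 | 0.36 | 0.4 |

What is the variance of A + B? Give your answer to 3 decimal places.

5.610

E[A] = 1.52,  E[B] = 3,  E[AB] = 4
var(A) = 3.04 − (1.52)² = 0.7296;  var(B) = 15 − (3)² = 6
cov(A,B) = 4 − (1.52)(3) = -0.56
var(A + B) = (1)²·0.7296 + (1)²·6 + 2·(1)·(1)·-0.56 = 5.6096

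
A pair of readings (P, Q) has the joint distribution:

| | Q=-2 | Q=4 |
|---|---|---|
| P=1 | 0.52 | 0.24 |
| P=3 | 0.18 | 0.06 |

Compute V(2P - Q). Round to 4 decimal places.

11.0544

E[P] = 1.48,  E[Q] = -0.2,  E[PQ] = -0.44
V(P) = 2.92 − (1.48)² = 0.7296;  V(Q) = 7.6 − (-0.2)² = 7.56
Cov(P,Q) = -0.44 − (1.48)(-0.2) = -0.144
V(2P - Q) = (2)²·0.7296 + (-1)²·7.56 + 2·(2)·(-1)·-0.144 = 11.0544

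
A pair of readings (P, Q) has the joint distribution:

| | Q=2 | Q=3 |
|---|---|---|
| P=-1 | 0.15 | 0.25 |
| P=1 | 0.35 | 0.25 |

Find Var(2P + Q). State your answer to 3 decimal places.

E[P] = 0.2,  E[Q] = 2.5,  E[PQ] = 0.4
Var(P) = 1 − (0.2)² = 0.96;  Var(Q) = 6.5 − (2.5)² = 0.25
Cov(P,Q) = 0.4 − (0.2)(2.5) = -0.1
Var(2P + Q) = (2)²·0.96 + (1)²·0.25 + 2·(2)·(1)·-0.1 = 3.69

3.690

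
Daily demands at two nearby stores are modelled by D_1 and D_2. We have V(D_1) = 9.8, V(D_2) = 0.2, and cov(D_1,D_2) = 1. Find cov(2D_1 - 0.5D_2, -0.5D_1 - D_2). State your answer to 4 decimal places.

-11.4500

cov(2D_1 - 0.5D_2, -0.5D_1 - D_2) = (2)(-0.5)V(D_1) + (-0.5)(-1)V(D_2) + [(2)(-1) + (-0.5)(-0.5)]cov(D_1,D_2)
= -1·9.8 + 0.5·0.2 + -1.75·1 = -11.45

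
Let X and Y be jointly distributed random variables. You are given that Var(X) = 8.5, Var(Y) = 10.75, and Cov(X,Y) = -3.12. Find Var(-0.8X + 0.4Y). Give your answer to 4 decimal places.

9.1568

Var(-0.8X + 0.4Y) = (-0.8)²·Var(X) + (0.4)²·Var(Y) + 2·(-0.8)·(0.4)·Cov(X,Y)
= 0.64·8.5 + 0.16·10.75 + -0.64·-3.12 = 9.1568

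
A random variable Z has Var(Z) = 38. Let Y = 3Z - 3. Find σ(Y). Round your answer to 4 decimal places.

18.4932

Var(3Z - 3) = (3)²·38 = 342
σ(Y) = √342 ≈ 18.4932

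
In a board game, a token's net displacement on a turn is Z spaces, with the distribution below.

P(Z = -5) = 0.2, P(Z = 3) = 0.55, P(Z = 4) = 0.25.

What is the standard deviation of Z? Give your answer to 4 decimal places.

3.3507

E[Z] = (-5)(0.2) + (3)(0.55) + (4)(0.25) = 1.65
E[Z²] = (-5)²(0.2) + (3)²(0.55) + (4)²(0.25) = 13.95
var(Z) = E[Z²] − (E[Z])² = 13.95 − (1.65)² = 11.2275
SD(Z) = √11.2275 ≈ 3.3507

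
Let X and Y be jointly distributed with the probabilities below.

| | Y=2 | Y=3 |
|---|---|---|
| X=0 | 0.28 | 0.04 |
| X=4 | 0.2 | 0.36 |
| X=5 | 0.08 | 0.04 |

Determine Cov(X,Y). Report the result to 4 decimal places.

0.3904

E[X] = 2.84,  E[Y] = 2.44
E[XY] = 7.32
Cov(X,Y) = E[XY] − E[X]E[Y] = 7.32 − (2.84)(2.44) = 0.3904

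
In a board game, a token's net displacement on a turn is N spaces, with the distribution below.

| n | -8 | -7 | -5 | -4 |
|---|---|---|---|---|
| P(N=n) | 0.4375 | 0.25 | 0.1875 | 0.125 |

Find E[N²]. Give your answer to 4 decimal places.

46.9375

E[N²] = (-8)²(0.4375) + (-7)²(0.25) + (-5)²(0.1875) + (-4)²(0.125) = 46.9375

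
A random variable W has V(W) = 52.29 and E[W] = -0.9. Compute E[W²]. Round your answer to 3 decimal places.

E[W²] = V(W) + (E[W])² = 52.29 + (-0.9)² = 53.1

53.100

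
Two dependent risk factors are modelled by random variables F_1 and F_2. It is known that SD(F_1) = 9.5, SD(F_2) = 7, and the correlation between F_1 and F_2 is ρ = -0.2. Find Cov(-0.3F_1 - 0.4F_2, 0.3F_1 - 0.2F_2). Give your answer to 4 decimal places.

var(F_1) = (9.5)² = 90.25;  var(F_2) = (7)² = 49
Cov(F_1,F_2) = ρ·SD(F_1)·SD(F_2) = -0.2·9.5·7 = -13.3
Cov(-0.3F_1 - 0.4F_2, 0.3F_1 - 0.2F_2) = (-0.3)(0.3)var(F_1) + (-0.4)(-0.2)var(F_2) + [(-0.3)(-0.2) + (-0.4)(0.3)]Cov(F_1,F_2)
= -0.09·90.25 + 0.08·49 + -0.06·-13.3 = -3.4045

-3.4045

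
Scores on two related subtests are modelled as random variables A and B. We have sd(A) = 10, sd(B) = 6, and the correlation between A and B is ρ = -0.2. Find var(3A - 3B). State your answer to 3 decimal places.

1440.000

var(A) = (10)² = 100;  var(B) = (6)² = 36
Cov(A,B) = ρ·sd(A)·sd(B) = -0.2·10·6 = -12
var(3A - 3B) = (3)²·var(A) + (-3)²·var(B) + 2·(3)·(-3)·Cov(A,B)
= 9·100 + 9·36 + -18·-12 = 1440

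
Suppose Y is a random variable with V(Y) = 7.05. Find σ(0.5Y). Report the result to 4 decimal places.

V(0.5Y) = (0.5)²·7.05 = 1.7625
σ(0.5Y) = √1.7625 ≈ 1.3276

1.3276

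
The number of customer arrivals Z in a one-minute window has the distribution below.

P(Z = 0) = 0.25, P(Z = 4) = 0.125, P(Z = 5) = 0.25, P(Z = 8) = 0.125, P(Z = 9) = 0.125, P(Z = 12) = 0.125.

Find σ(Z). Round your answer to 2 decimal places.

E[Z] = (0)(0.25) + (4)(0.125) + (5)(0.25) + (8)(0.125) + (9)(0.125) + (12)(0.125) = 5.375
E[Z²] = (0)²(0.25) + (4)²(0.125) + (5)²(0.25) + (8)²(0.125) + (9)²(0.125) + (12)²(0.125) = 44.375
Var(Z) = E[Z²] − (E[Z])² = 44.375 − (5.375)² = 15.484375
σ(Z) = √15.484375 ≈ 3.94

3.94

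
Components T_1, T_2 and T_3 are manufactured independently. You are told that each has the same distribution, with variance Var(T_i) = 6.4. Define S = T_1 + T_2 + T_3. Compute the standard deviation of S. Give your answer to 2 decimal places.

4.38

By independence, Var(S) = (1)²Var(T_1) + (1)²Var(T_2) + (1)²Var(T_3)
= (1)²·6.4 + (1)²·6.4 + (1)²·6.4 = 19.2
SD(S) = √19.2 ≈ 4.38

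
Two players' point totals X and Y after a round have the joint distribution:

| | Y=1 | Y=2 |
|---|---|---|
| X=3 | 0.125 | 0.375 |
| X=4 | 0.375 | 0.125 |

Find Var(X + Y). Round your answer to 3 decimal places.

0.250

E[X] = 3.5,  E[Y] = 1.5,  E[XY] = 5.125
Var(X) = 12.5 − (3.5)² = 0.25;  Var(Y) = 2.5 − (1.5)² = 0.25
Cov(X,Y) = 5.125 − (3.5)(1.5) = -0.125
Var(X + Y) = (1)²·0.25 + (1)²·0.25 + 2·(1)·(1)·-0.125 = 0.25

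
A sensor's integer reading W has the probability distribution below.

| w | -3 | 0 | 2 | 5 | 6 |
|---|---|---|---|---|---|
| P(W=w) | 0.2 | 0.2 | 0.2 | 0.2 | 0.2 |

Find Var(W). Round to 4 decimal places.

10.8000

E[W] = (-3)(0.2) + (0)(0.2) + (2)(0.2) + (5)(0.2) + (6)(0.2) = 2
E[W²] = (-3)²(0.2) + (0)²(0.2) + (2)²(0.2) + (5)²(0.2) + (6)²(0.2) = 14.8
Var(W) = E[W²] − (E[W])² = 14.8 − (2)² = 10.8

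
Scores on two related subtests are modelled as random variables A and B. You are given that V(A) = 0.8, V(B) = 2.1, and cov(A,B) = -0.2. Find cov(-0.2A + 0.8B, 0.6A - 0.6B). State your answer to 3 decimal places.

-1.224

cov(-0.2A + 0.8B, 0.6A - 0.6B) = (-0.2)(0.6)V(A) + (0.8)(-0.6)V(B) + [(-0.2)(-0.6) + (0.8)(0.6)]cov(A,B)
= -0.12·0.8 + -0.48·2.1 + 0.6·-0.2 = -1.224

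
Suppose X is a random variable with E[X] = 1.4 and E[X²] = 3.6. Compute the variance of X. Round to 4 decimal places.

Var(X) = 3.6 − (1.4)² = 1.64

1.6400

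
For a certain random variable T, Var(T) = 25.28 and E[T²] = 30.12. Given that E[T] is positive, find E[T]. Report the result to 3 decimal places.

2.200

(E[T])² = E[T²] − Var(T) = 30.12 − 25.28 = 4.84
E[T] = √4.84 = 2.2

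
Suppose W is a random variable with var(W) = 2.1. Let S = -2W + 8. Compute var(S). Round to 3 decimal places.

8.400

var(-2W + 8) = (-2)²·var(W) = 4·2.1 = 8.4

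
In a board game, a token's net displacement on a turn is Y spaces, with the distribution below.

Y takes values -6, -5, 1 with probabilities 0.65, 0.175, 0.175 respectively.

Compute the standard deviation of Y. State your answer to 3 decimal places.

2.606

E[Y] = (-6)(0.65) + (-5)(0.175) + (1)(0.175) = -4.6
E[Y²] = (-6)²(0.65) + (-5)²(0.175) + (1)²(0.175) = 27.95
V(Y) = E[Y²] − (E[Y])² = 27.95 − (-4.6)² = 6.79
SD(Y) = √6.79 ≈ 2.606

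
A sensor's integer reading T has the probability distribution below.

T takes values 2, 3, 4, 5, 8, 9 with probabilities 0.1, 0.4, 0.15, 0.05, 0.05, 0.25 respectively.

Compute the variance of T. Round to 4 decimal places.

E[T] = (2)(0.1) + (3)(0.4) + (4)(0.15) + (5)(0.05) + (8)(0.05) + (9)(0.25) = 4.9
E[T²] = (2)²(0.1) + (3)²(0.4) + (4)²(0.15) + (5)²(0.05) + (8)²(0.05) + (9)²(0.25) = 31.1
V(T) = E[T²] − (E[T])² = 31.1 − (4.9)² = 7.09

7.0900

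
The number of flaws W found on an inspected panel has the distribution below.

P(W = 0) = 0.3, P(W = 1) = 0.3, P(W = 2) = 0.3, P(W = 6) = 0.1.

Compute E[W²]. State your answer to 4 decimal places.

E[W²] = (0)²(0.3) + (1)²(0.3) + (2)²(0.3) + (6)²(0.1) = 5.1

5.1000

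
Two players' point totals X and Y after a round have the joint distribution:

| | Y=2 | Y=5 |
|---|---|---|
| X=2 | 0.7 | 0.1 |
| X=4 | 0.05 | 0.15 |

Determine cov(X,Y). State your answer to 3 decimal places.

0.600

E[X] = 2.4,  E[Y] = 2.75
E[XY] = 7.2
cov(X,Y) = E[XY] − E[X]E[Y] = 7.2 − (2.4)(2.75) = 0.6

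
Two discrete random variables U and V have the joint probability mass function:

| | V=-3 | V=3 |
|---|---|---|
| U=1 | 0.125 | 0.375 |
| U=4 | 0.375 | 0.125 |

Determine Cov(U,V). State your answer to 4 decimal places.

E[U] = 2.5,  E[V] = 0
E[UV] = -2.25
Cov(U,V) = E[UV] − E[U]E[V] = -2.25 − (2.5)(0) = -2.25

-2.2500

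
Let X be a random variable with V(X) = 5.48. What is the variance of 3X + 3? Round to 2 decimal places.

49.32

V(3X + 3) = (3)²·V(X) = 9·5.48 = 49.32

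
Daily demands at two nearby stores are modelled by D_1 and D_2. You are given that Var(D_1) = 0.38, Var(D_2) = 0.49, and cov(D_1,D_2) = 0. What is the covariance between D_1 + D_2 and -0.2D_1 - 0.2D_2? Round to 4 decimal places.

cov(D_1 + D_2, -0.2D_1 - 0.2D_2) = (1)(-0.2)Var(D_1) + (1)(-0.2)Var(D_2) + [(1)(-0.2) + (1)(-0.2)]cov(D_1,D_2)
= -0.2·0.38 + -0.2·0.49 + -0.4·0 = -0.174

-0.1740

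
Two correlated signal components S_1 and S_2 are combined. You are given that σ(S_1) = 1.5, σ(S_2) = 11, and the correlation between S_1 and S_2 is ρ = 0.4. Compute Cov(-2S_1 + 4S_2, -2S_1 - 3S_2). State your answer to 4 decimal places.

Var(S_1) = (1.5)² = 2.25;  Var(S_2) = (11)² = 121
Cov(S_1,S_2) = ρ·σ(S_1)·σ(S_2) = 0.4·1.5·11 = 6.6
Cov(-2S_1 + 4S_2, -2S_1 - 3S_2) = (-2)(-2)Var(S_1) + (4)(-3)Var(S_2) + [(-2)(-3) + (4)(-2)]Cov(S_1,S_2)
= 4·2.25 + -12·121 + -2·6.6 = -1456.2

-1456.2000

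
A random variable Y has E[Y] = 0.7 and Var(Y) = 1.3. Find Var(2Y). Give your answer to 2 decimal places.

Var(2Y) = (2)²·Var(Y) = 4·1.3 = 5.2

5.20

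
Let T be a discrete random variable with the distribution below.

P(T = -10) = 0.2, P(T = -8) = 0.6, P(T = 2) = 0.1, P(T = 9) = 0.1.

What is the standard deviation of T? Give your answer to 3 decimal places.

E[T] = (-10)(0.2) + (-8)(0.6) + (2)(0.1) + (9)(0.1) = -5.7
E[T²] = (-10)²(0.2) + (-8)²(0.6) + (2)²(0.1) + (9)²(0.1) = 66.9
var(T) = E[T²] − (E[T])² = 66.9 − (-5.7)² = 34.41
σ(T) = √34.41 ≈ 5.866

5.866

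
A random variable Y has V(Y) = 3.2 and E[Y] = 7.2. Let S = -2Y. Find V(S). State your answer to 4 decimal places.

12.8000

V(-2Y) = (-2)²·V(Y) = 4·3.2 = 12.8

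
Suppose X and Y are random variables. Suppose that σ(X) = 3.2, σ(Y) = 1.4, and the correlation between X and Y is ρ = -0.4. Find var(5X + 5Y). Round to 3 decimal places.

var(X) = (3.2)² = 10.24;  var(Y) = (1.4)² = 1.96
Cov(X,Y) = ρ·σ(X)·σ(Y) = -0.4·3.2·1.4 = -1.792
var(5X + 5Y) = (5)²·var(X) + (5)²·var(Y) + 2·(5)·(5)·Cov(X,Y)
= 25·10.24 + 25·1.96 + 50·-1.792 = 215.4

215.400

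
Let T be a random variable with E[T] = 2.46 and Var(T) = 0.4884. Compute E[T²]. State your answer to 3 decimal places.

6.540

E[T²] = Var(T) + (E[T])² = 0.4884 + (2.46)² = 6.54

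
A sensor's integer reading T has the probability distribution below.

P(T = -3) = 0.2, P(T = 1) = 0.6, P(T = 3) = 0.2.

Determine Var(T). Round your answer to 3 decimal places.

E[T] = (-3)(0.2) + (1)(0.6) + (3)(0.2) = 0.6
E[T²] = (-3)²(0.2) + (1)²(0.6) + (3)²(0.2) = 4.2
Var(T) = E[T²] − (E[T])² = 4.2 − (0.6)² = 3.84

3.840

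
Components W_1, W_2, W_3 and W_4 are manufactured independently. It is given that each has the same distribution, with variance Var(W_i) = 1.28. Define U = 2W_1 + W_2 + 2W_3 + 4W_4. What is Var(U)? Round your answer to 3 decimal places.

32.000

By independence, Var(U) = (2)²Var(W_1) + (1)²Var(W_2) + (2)²Var(W_3) + (4)²Var(W_4)
= (2)²·1.28 + (1)²·1.28 + (2)²·1.28 + (4)²·1.28 = 32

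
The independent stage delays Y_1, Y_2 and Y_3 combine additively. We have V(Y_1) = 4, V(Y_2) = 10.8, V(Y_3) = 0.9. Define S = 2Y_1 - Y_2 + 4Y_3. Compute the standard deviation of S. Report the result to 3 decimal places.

By independence, V(S) = (2)²V(Y_1) + (-1)²V(Y_2) + (4)²V(Y_3)
= (2)²·4 + (-1)²·10.8 + (4)²·0.9 = 41.2
SD(S) = √41.2 ≈ 6.419

6.419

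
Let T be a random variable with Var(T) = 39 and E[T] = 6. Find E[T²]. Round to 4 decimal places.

E[T²] = Var(T) + (E[T])² = 39 + (6)² = 75

75.0000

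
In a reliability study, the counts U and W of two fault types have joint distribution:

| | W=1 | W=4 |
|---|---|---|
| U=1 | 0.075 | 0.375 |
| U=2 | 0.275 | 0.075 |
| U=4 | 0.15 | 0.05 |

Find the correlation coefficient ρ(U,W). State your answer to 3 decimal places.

E[U] = 1.95,  E[W] = 2.5
E[UW] = 4.125
Cov(U,W) = E[UW] − E[U]E[W] = 4.125 − (1.95)(2.5) = -0.75
Var(U) = 1.2475,  Var(W) = 2.25
ρ = -0.75 / √(1.2475·2.25) ≈ -0.448

-0.448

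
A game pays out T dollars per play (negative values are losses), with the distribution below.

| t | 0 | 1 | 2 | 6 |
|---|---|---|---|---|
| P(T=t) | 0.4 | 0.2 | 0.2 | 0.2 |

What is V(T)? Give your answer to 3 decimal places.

E[T] = (0)(0.4) + (1)(0.2) + (2)(0.2) + (6)(0.2) = 1.8
E[T²] = (0)²(0.4) + (1)²(0.2) + (2)²(0.2) + (6)²(0.2) = 8.2
V(T) = E[T²] − (E[T])² = 8.2 − (1.8)² = 4.96

4.960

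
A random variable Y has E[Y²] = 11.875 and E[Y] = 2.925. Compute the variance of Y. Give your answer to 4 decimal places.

var(Y) = 11.875 − (2.925)² = 3.319375

3.3194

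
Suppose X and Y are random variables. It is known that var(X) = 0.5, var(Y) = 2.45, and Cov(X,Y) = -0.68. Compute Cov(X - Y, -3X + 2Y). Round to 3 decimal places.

Cov(X - Y, -3X + 2Y) = (1)(-3)var(X) + (-1)(2)var(Y) + [(1)(2) + (-1)(-3)]Cov(X,Y)
= -3·0.5 + -2·2.45 + 5·-0.68 = -9.8

-9.800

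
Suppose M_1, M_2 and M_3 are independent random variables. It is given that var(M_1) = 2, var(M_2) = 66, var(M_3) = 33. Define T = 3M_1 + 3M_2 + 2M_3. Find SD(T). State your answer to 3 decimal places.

27.276

By independence, var(T) = (3)²var(M_1) + (3)²var(M_2) + (2)²var(M_3)
= (3)²·2 + (3)²·66 + (2)²·33 = 744
SD(T) = √744 ≈ 27.276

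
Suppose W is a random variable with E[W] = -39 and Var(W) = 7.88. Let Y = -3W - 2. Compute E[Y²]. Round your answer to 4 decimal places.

13295.9200

E[-3W - 2] = -3·-39 − 2 = 115
Var(-3W - 2) = (-3)²·7.88 = 70.92
E[Y²] = Var(Y) + (E[Y])² = 70.92 + (115)² = 13295.92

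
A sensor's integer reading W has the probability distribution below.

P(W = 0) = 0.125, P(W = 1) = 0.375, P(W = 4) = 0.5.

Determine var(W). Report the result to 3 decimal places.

2.734

E[W] = (0)(0.125) + (1)(0.375) + (4)(0.5) = 2.375
E[W²] = (0)²(0.125) + (1)²(0.375) + (4)²(0.5) = 8.375
var(W) = E[W²] − (E[W])² = 8.375 − (2.375)² = 2.734375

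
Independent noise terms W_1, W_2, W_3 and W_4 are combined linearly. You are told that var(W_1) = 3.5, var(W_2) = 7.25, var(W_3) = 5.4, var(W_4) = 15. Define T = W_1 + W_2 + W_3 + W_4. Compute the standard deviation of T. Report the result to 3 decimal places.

By independence, var(T) = (1)²var(W_1) + (1)²var(W_2) + (1)²var(W_3) + (1)²var(W_4)
= (1)²·3.5 + (1)²·7.25 + (1)²·5.4 + (1)²·15 = 31.15
σ(T) = √31.15 ≈ 5.581

5.581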